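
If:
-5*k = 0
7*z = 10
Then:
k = 0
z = 10/7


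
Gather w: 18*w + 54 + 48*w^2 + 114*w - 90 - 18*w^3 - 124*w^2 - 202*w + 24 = -18*w^3 - 76*w^2 - 70*w - 12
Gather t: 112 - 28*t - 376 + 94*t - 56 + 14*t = 80*t - 320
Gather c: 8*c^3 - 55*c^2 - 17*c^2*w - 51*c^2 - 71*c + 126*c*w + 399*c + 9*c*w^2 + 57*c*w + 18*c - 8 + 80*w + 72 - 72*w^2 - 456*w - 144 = 8*c^3 + c^2*(-17*w - 106) + c*(9*w^2 + 183*w + 346) - 72*w^2 - 376*w - 80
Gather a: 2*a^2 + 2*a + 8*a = 2*a^2 + 10*a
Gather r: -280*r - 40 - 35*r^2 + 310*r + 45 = -35*r^2 + 30*r + 5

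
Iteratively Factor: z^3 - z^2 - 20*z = (z + 4)*(z^2 - 5*z) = z*(z + 4)*(z - 5)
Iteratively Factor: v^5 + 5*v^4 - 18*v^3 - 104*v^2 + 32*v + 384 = (v - 2)*(v^4 + 7*v^3 - 4*v^2 - 112*v - 192) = (v - 4)*(v - 2)*(v^3 + 11*v^2 + 40*v + 48) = (v - 4)*(v - 2)*(v + 4)*(v^2 + 7*v + 12) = (v - 4)*(v - 2)*(v + 4)^2*(v + 3)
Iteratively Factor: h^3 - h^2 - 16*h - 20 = (h + 2)*(h^2 - 3*h - 10) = (h - 5)*(h + 2)*(h + 2)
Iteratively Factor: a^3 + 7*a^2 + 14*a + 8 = (a + 2)*(a^2 + 5*a + 4) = (a + 1)*(a + 2)*(a + 4)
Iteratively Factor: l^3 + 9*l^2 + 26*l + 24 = (l + 3)*(l^2 + 6*l + 8) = (l + 2)*(l + 3)*(l + 4)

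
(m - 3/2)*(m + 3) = m^2 + 3*m/2 - 9/2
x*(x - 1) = x^2 - x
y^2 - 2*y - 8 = (y - 4)*(y + 2)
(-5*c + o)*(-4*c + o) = 20*c^2 - 9*c*o + o^2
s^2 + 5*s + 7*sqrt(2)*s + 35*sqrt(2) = (s + 5)*(s + 7*sqrt(2))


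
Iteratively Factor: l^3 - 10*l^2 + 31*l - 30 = (l - 2)*(l^2 - 8*l + 15) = (l - 5)*(l - 2)*(l - 3)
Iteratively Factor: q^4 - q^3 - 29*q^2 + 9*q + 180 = (q + 3)*(q^3 - 4*q^2 - 17*q + 60) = (q - 3)*(q + 3)*(q^2 - q - 20) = (q - 5)*(q - 3)*(q + 3)*(q + 4)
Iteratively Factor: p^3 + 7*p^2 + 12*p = (p + 3)*(p^2 + 4*p) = (p + 3)*(p + 4)*(p)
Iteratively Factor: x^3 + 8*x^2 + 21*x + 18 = (x + 3)*(x^2 + 5*x + 6) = (x + 3)^2*(x + 2)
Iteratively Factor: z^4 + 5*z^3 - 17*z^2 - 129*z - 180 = (z - 5)*(z^3 + 10*z^2 + 33*z + 36) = (z - 5)*(z + 3)*(z^2 + 7*z + 12) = (z - 5)*(z + 3)*(z + 4)*(z + 3)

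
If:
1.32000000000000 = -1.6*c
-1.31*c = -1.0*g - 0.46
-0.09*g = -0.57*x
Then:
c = -0.82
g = -1.54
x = -0.24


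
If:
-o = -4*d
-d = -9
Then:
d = 9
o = 36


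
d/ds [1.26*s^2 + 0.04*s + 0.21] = 2.52*s + 0.04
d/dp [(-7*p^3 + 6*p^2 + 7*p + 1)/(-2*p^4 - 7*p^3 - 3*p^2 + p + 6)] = (-14*p^6 + 24*p^5 + 105*p^4 + 92*p^3 - 78*p^2 + 78*p + 41)/(4*p^8 + 28*p^7 + 61*p^6 + 38*p^5 - 29*p^4 - 90*p^3 - 35*p^2 + 12*p + 36)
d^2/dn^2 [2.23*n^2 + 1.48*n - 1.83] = 4.46000000000000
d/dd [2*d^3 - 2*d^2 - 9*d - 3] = 6*d^2 - 4*d - 9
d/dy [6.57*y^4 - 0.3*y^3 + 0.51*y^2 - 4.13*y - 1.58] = 26.28*y^3 - 0.9*y^2 + 1.02*y - 4.13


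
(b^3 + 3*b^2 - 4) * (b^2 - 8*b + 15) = b^5 - 5*b^4 - 9*b^3 + 41*b^2 + 32*b - 60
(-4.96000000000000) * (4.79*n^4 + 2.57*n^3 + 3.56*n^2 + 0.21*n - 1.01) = -23.7584*n^4 - 12.7472*n^3 - 17.6576*n^2 - 1.0416*n + 5.0096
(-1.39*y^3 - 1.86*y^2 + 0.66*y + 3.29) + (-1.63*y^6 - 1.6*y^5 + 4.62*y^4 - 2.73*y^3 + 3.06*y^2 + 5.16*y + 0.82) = -1.63*y^6 - 1.6*y^5 + 4.62*y^4 - 4.12*y^3 + 1.2*y^2 + 5.82*y + 4.11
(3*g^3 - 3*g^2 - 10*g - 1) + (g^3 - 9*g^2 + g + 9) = 4*g^3 - 12*g^2 - 9*g + 8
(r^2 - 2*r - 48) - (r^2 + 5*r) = -7*r - 48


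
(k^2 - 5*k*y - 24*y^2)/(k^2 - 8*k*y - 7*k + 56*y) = (k + 3*y)/(k - 7)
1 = 1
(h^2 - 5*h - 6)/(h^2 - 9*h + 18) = (h + 1)/(h - 3)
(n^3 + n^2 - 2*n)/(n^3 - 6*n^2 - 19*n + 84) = n*(n^2 + n - 2)/(n^3 - 6*n^2 - 19*n + 84)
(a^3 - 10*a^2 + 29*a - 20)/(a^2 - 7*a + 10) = (a^2 - 5*a + 4)/(a - 2)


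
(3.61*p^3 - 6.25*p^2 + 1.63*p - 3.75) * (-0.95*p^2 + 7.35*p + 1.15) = -3.4295*p^5 + 32.471*p^4 - 43.3345*p^3 + 8.3555*p^2 - 25.688*p - 4.3125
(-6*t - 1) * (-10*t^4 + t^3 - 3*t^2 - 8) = 60*t^5 + 4*t^4 + 17*t^3 + 3*t^2 + 48*t + 8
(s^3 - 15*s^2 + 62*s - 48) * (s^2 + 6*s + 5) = s^5 - 9*s^4 - 23*s^3 + 249*s^2 + 22*s - 240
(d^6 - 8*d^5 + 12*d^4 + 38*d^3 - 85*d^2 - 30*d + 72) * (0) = 0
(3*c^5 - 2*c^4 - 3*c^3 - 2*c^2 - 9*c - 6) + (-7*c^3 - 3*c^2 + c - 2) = 3*c^5 - 2*c^4 - 10*c^3 - 5*c^2 - 8*c - 8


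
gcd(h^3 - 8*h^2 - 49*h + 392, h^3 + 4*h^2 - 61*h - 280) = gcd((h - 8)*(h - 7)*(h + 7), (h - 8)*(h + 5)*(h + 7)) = h^2 - h - 56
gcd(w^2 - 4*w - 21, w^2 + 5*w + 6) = w + 3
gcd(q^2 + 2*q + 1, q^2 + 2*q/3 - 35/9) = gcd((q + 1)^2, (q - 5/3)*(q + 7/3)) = 1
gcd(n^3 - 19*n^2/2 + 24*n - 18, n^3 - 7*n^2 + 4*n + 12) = n^2 - 8*n + 12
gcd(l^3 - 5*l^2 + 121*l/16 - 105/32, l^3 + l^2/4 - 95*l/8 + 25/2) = l - 5/2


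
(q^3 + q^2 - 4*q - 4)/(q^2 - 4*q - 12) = (q^2 - q - 2)/(q - 6)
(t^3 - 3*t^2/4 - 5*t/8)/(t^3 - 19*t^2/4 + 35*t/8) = (2*t + 1)/(2*t - 7)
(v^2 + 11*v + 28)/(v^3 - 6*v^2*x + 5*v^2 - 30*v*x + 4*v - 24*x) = (-v - 7)/(-v^2 + 6*v*x - v + 6*x)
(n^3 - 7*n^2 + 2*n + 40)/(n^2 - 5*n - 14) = (n^2 - 9*n + 20)/(n - 7)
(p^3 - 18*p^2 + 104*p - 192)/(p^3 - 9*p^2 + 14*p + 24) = (p - 8)/(p + 1)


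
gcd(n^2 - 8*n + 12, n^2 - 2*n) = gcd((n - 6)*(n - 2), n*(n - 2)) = n - 2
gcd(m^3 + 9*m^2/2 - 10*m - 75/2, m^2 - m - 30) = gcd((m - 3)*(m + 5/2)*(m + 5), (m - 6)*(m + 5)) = m + 5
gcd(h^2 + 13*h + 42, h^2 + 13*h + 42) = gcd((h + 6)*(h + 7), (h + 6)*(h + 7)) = h^2 + 13*h + 42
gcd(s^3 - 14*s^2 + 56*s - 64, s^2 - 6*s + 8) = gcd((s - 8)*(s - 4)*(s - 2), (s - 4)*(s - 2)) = s^2 - 6*s + 8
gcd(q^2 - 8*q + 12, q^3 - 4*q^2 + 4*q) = q - 2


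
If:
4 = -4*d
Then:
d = -1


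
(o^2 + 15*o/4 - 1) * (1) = o^2 + 15*o/4 - 1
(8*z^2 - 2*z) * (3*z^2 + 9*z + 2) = 24*z^4 + 66*z^3 - 2*z^2 - 4*z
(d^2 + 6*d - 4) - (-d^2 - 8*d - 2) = 2*d^2 + 14*d - 2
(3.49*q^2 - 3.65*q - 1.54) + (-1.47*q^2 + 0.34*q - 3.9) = 2.02*q^2 - 3.31*q - 5.44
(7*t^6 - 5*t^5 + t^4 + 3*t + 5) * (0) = 0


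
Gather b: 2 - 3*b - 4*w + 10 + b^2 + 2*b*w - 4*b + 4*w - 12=b^2 + b*(2*w - 7)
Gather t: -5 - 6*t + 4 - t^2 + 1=-t^2 - 6*t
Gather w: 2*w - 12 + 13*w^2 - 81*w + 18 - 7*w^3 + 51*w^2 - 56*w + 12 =-7*w^3 + 64*w^2 - 135*w + 18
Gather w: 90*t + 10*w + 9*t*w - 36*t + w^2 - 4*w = 54*t + w^2 + w*(9*t + 6)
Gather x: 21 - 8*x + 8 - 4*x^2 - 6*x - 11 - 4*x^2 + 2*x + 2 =-8*x^2 - 12*x + 20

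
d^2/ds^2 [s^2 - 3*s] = 2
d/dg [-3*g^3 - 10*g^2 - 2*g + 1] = -9*g^2 - 20*g - 2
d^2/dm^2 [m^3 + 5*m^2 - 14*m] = 6*m + 10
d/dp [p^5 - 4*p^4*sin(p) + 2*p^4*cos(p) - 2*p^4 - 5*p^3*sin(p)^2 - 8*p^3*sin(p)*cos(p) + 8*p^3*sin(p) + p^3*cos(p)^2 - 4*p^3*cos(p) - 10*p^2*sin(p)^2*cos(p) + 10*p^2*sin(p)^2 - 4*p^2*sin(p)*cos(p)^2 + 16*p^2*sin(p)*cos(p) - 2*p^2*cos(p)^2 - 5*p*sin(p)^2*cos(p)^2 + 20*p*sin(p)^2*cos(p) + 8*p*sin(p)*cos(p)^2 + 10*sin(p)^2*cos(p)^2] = -2*p^4*sin(p) - 4*p^4*cos(p) + 5*p^4 - 12*p^3*sin(p) - 6*p^3*sin(2*p) + 16*p^3*cos(p) - 8*p^3*cos(2*p) - 8*p^3 + 53*p^2*sin(p)/2 - 15*p^2*sin(3*p)/2 - 13*p^2*cos(p) + 25*p^2*cos(2*p) - 3*p^2*cos(3*p) - 6*p^2 - 7*p*sin(p) + 16*p*sin(2*p) + 13*p*sin(3*p) - 5*p*sin(4*p)/2 - 3*p*cos(p) - 12*p*cos(2*p) + 11*p*cos(3*p) + 8*p + 2*sin(p) + 2*sin(3*p) + 5*sin(4*p) + 5*cos(p) + 5*cos(2*p)^2/4 - 5*cos(3*p) - 5/4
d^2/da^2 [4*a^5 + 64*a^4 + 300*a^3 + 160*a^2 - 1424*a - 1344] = 80*a^3 + 768*a^2 + 1800*a + 320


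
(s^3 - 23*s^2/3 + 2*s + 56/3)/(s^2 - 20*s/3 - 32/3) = (s^2 - 9*s + 14)/(s - 8)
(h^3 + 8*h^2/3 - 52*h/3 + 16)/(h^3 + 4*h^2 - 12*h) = (h - 4/3)/h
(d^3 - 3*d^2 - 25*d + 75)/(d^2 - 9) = (d^2 - 25)/(d + 3)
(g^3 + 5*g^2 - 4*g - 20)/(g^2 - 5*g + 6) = (g^2 + 7*g + 10)/(g - 3)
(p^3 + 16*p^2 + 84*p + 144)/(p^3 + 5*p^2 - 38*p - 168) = (p^2 + 12*p + 36)/(p^2 + p - 42)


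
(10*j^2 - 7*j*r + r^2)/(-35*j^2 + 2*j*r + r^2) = (-2*j + r)/(7*j + r)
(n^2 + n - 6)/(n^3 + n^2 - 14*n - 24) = (n - 2)/(n^2 - 2*n - 8)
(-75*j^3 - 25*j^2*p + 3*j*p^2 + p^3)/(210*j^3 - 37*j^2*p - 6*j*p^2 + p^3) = (15*j^2 + 8*j*p + p^2)/(-42*j^2 - j*p + p^2)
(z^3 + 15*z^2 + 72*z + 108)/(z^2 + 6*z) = z + 9 + 18/z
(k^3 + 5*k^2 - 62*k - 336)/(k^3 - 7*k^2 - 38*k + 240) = (k + 7)/(k - 5)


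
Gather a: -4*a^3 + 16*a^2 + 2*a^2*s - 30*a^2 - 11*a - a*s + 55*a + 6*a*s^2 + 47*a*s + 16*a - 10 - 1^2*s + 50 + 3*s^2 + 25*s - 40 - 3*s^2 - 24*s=-4*a^3 + a^2*(2*s - 14) + a*(6*s^2 + 46*s + 60)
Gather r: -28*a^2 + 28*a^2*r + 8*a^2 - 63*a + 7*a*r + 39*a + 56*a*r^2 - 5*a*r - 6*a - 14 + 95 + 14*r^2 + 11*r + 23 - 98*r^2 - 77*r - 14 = -20*a^2 - 30*a + r^2*(56*a - 84) + r*(28*a^2 + 2*a - 66) + 90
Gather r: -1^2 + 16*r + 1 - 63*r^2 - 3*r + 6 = -63*r^2 + 13*r + 6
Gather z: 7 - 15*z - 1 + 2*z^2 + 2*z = 2*z^2 - 13*z + 6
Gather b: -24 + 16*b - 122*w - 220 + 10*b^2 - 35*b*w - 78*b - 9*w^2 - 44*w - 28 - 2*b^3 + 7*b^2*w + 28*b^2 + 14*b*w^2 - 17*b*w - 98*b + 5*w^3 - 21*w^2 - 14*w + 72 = -2*b^3 + b^2*(7*w + 38) + b*(14*w^2 - 52*w - 160) + 5*w^3 - 30*w^2 - 180*w - 200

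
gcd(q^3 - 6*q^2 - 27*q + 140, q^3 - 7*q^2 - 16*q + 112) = q^2 - 11*q + 28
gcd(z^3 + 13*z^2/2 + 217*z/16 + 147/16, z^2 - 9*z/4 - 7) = z + 7/4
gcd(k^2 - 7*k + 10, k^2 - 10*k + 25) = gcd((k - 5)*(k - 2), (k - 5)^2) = k - 5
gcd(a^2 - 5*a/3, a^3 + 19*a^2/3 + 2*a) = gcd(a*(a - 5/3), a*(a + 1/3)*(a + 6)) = a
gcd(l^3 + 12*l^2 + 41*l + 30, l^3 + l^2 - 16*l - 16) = l + 1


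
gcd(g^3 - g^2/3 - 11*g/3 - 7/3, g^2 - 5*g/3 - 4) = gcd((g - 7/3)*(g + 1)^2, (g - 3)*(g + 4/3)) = 1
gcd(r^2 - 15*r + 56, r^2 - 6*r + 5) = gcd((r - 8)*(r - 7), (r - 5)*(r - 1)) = 1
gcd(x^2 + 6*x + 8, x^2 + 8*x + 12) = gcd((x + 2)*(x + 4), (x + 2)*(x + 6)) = x + 2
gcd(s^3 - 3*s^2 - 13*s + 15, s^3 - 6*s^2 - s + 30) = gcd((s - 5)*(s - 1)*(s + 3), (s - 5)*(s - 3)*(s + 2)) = s - 5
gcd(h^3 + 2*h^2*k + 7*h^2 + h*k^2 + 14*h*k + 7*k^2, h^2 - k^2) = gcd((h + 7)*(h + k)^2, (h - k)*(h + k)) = h + k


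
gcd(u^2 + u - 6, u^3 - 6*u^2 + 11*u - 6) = u - 2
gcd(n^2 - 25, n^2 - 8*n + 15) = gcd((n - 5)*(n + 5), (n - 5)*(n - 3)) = n - 5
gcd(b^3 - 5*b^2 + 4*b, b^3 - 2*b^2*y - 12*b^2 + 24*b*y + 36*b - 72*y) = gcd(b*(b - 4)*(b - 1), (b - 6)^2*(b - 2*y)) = 1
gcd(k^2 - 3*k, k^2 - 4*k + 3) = k - 3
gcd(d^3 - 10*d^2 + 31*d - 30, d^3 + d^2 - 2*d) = 1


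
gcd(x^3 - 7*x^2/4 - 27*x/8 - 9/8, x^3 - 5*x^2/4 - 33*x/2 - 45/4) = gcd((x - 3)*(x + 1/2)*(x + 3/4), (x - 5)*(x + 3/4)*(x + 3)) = x + 3/4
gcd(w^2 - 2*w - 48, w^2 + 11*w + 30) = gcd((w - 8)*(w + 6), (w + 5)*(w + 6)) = w + 6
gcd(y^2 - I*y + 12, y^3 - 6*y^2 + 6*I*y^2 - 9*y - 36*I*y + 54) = y + 3*I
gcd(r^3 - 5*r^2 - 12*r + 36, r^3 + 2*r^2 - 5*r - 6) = r^2 + r - 6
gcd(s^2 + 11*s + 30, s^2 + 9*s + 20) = s + 5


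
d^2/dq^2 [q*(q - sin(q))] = q*sin(q) - 2*cos(q) + 2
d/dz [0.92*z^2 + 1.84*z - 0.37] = 1.84*z + 1.84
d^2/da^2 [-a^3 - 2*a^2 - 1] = -6*a - 4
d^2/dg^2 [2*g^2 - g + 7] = 4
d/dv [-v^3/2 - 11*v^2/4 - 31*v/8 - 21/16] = -3*v^2/2 - 11*v/2 - 31/8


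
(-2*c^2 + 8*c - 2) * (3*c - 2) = -6*c^3 + 28*c^2 - 22*c + 4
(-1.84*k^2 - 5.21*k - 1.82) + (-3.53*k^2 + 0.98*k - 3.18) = -5.37*k^2 - 4.23*k - 5.0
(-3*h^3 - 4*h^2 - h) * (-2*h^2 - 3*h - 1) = 6*h^5 + 17*h^4 + 17*h^3 + 7*h^2 + h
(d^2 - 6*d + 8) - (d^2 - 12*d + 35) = 6*d - 27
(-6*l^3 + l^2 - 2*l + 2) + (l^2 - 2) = -6*l^3 + 2*l^2 - 2*l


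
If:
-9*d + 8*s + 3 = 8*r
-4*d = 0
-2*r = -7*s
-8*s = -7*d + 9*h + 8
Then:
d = 0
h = -46/45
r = 21/40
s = 3/20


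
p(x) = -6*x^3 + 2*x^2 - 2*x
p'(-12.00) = -2642.00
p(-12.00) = 10680.00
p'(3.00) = -152.00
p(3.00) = -150.00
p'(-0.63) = -11.66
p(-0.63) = 3.55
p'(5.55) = -534.24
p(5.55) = -975.22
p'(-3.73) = -267.35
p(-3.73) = 346.66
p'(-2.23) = -100.43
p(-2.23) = 80.94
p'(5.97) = -619.66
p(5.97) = -1217.32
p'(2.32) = -89.60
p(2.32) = -68.80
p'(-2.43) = -118.01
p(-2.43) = 102.76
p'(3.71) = -234.91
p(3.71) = -286.28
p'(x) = -18*x^2 + 4*x - 2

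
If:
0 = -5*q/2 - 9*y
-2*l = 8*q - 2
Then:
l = 72*y/5 + 1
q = -18*y/5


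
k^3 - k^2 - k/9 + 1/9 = (k - 1)*(k - 1/3)*(k + 1/3)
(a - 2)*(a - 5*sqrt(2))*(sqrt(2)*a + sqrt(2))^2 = 2*a^4 - 10*sqrt(2)*a^3 - 6*a^2 - 4*a + 30*sqrt(2)*a + 20*sqrt(2)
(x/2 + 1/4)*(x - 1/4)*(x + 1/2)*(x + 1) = x^4/2 + 7*x^3/8 + 3*x^2/8 - x/32 - 1/32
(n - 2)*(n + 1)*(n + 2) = n^3 + n^2 - 4*n - 4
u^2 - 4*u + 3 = (u - 3)*(u - 1)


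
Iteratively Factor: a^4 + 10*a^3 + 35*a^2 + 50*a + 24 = (a + 3)*(a^3 + 7*a^2 + 14*a + 8) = (a + 3)*(a + 4)*(a^2 + 3*a + 2) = (a + 2)*(a + 3)*(a + 4)*(a + 1)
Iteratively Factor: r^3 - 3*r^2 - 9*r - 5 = (r - 5)*(r^2 + 2*r + 1) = (r - 5)*(r + 1)*(r + 1)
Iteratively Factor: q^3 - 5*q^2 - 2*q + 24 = (q - 3)*(q^2 - 2*q - 8) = (q - 4)*(q - 3)*(q + 2)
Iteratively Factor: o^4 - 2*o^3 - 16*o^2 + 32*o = (o + 4)*(o^3 - 6*o^2 + 8*o) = (o - 2)*(o + 4)*(o^2 - 4*o) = (o - 4)*(o - 2)*(o + 4)*(o)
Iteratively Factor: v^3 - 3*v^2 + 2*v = (v - 1)*(v^2 - 2*v) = v*(v - 1)*(v - 2)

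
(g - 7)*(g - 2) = g^2 - 9*g + 14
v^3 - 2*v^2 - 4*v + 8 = (v - 2)^2*(v + 2)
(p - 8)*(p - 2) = p^2 - 10*p + 16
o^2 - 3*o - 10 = (o - 5)*(o + 2)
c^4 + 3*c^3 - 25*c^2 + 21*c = c*(c - 3)*(c - 1)*(c + 7)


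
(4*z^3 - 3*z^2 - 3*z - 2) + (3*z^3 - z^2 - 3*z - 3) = 7*z^3 - 4*z^2 - 6*z - 5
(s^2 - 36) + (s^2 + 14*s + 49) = 2*s^2 + 14*s + 13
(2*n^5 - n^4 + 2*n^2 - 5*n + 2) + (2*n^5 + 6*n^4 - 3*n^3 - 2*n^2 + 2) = 4*n^5 + 5*n^4 - 3*n^3 - 5*n + 4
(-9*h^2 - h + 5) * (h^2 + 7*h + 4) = -9*h^4 - 64*h^3 - 38*h^2 + 31*h + 20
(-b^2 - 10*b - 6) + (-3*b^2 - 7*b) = -4*b^2 - 17*b - 6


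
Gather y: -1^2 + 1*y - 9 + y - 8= 2*y - 18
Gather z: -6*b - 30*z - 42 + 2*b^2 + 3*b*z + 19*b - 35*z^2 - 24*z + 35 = 2*b^2 + 13*b - 35*z^2 + z*(3*b - 54) - 7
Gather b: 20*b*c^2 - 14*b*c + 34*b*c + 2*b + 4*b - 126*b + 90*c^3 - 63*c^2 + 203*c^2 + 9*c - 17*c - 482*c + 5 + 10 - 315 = b*(20*c^2 + 20*c - 120) + 90*c^3 + 140*c^2 - 490*c - 300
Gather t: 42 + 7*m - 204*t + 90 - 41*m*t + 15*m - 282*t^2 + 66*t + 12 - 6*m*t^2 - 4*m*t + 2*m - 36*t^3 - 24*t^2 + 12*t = 24*m - 36*t^3 + t^2*(-6*m - 306) + t*(-45*m - 126) + 144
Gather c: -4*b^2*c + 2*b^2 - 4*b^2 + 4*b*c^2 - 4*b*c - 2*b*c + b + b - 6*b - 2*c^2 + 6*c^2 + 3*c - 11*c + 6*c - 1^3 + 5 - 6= -2*b^2 - 4*b + c^2*(4*b + 4) + c*(-4*b^2 - 6*b - 2) - 2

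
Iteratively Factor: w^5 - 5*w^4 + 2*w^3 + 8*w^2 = (w + 1)*(w^4 - 6*w^3 + 8*w^2) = (w - 2)*(w + 1)*(w^3 - 4*w^2) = w*(w - 2)*(w + 1)*(w^2 - 4*w) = w*(w - 4)*(w - 2)*(w + 1)*(w)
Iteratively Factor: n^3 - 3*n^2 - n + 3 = (n - 3)*(n^2 - 1) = (n - 3)*(n - 1)*(n + 1)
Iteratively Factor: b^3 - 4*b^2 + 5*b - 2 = (b - 1)*(b^2 - 3*b + 2) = (b - 2)*(b - 1)*(b - 1)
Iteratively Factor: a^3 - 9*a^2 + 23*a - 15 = (a - 5)*(a^2 - 4*a + 3) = (a - 5)*(a - 3)*(a - 1)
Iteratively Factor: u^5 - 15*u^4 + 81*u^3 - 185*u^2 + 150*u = (u - 5)*(u^4 - 10*u^3 + 31*u^2 - 30*u) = (u - 5)*(u - 2)*(u^3 - 8*u^2 + 15*u) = u*(u - 5)*(u - 2)*(u^2 - 8*u + 15) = u*(u - 5)*(u - 3)*(u - 2)*(u - 5)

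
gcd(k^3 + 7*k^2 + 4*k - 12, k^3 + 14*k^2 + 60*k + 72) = k^2 + 8*k + 12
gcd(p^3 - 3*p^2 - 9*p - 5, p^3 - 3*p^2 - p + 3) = p + 1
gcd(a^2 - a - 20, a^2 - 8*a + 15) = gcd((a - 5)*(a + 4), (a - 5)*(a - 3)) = a - 5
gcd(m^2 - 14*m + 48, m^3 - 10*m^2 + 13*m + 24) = m - 8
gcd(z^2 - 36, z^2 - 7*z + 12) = 1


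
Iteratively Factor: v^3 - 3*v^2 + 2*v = (v - 2)*(v^2 - v) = (v - 2)*(v - 1)*(v)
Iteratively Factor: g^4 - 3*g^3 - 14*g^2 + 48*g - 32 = (g - 4)*(g^3 + g^2 - 10*g + 8) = (g - 4)*(g - 2)*(g^2 + 3*g - 4) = (g - 4)*(g - 2)*(g - 1)*(g + 4)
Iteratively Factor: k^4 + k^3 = (k + 1)*(k^3) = k*(k + 1)*(k^2) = k^2*(k + 1)*(k)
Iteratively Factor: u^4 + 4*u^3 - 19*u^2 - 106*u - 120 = (u + 4)*(u^3 - 19*u - 30) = (u + 3)*(u + 4)*(u^2 - 3*u - 10) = (u - 5)*(u + 3)*(u + 4)*(u + 2)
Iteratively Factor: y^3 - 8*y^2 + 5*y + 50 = (y - 5)*(y^2 - 3*y - 10) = (y - 5)*(y + 2)*(y - 5)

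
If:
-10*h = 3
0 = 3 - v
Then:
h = -3/10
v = 3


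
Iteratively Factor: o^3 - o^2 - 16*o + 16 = (o - 1)*(o^2 - 16) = (o - 4)*(o - 1)*(o + 4)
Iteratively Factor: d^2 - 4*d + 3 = (d - 1)*(d - 3)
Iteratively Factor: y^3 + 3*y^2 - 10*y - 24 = (y + 2)*(y^2 + y - 12) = (y + 2)*(y + 4)*(y - 3)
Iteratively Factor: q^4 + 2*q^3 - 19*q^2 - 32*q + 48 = (q - 4)*(q^3 + 6*q^2 + 5*q - 12) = (q - 4)*(q - 1)*(q^2 + 7*q + 12) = (q - 4)*(q - 1)*(q + 3)*(q + 4)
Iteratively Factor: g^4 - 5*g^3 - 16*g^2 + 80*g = (g - 5)*(g^3 - 16*g) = (g - 5)*(g + 4)*(g^2 - 4*g) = (g - 5)*(g - 4)*(g + 4)*(g)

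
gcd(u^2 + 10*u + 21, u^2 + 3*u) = u + 3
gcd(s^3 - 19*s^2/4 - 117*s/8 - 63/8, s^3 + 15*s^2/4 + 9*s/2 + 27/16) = s^2 + 9*s/4 + 9/8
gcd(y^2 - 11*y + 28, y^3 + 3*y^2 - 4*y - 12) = 1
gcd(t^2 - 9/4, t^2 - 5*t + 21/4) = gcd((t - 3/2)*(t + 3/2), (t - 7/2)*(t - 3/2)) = t - 3/2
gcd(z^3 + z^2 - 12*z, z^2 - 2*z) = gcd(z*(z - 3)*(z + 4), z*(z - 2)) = z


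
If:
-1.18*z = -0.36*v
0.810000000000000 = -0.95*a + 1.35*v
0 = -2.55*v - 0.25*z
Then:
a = -0.85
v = 0.00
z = 0.00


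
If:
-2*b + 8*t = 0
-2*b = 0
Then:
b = 0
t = 0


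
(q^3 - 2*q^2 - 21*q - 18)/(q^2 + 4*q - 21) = (q^3 - 2*q^2 - 21*q - 18)/(q^2 + 4*q - 21)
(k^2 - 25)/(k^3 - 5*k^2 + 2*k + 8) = (k^2 - 25)/(k^3 - 5*k^2 + 2*k + 8)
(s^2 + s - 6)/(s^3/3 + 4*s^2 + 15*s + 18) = 3*(s - 2)/(s^2 + 9*s + 18)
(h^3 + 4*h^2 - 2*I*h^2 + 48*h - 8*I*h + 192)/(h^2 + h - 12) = (h^2 - 2*I*h + 48)/(h - 3)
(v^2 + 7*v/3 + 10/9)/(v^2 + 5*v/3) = (v + 2/3)/v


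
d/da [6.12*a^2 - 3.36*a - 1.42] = 12.24*a - 3.36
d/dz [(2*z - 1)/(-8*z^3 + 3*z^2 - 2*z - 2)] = 2*(16*z^3 - 15*z^2 + 3*z - 3)/(64*z^6 - 48*z^5 + 41*z^4 + 20*z^3 - 8*z^2 + 8*z + 4)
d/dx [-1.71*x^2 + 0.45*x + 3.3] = 0.45 - 3.42*x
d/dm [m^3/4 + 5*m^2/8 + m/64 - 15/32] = 3*m^2/4 + 5*m/4 + 1/64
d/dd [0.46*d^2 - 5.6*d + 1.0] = 0.92*d - 5.6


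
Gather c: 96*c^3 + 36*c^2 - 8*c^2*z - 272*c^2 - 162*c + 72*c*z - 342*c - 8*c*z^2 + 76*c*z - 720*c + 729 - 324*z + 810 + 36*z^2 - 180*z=96*c^3 + c^2*(-8*z - 236) + c*(-8*z^2 + 148*z - 1224) + 36*z^2 - 504*z + 1539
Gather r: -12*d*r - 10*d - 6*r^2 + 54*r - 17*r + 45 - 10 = -10*d - 6*r^2 + r*(37 - 12*d) + 35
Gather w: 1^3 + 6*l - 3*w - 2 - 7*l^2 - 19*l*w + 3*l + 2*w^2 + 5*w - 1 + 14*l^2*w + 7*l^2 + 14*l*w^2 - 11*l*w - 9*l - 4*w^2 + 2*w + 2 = w^2*(14*l - 2) + w*(14*l^2 - 30*l + 4)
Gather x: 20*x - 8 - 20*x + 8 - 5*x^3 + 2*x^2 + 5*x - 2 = -5*x^3 + 2*x^2 + 5*x - 2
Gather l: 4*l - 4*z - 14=4*l - 4*z - 14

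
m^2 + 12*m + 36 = (m + 6)^2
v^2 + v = v*(v + 1)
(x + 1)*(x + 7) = x^2 + 8*x + 7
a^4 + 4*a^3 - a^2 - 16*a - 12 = (a - 2)*(a + 1)*(a + 2)*(a + 3)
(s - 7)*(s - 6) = s^2 - 13*s + 42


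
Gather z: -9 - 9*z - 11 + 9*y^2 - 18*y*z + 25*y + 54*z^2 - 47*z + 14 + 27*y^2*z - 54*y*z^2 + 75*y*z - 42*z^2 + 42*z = 9*y^2 + 25*y + z^2*(12 - 54*y) + z*(27*y^2 + 57*y - 14) - 6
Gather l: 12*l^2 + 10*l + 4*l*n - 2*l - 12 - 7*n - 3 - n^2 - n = 12*l^2 + l*(4*n + 8) - n^2 - 8*n - 15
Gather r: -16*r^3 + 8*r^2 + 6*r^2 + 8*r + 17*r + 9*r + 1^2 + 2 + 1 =-16*r^3 + 14*r^2 + 34*r + 4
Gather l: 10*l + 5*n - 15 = 10*l + 5*n - 15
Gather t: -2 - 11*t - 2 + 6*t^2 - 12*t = 6*t^2 - 23*t - 4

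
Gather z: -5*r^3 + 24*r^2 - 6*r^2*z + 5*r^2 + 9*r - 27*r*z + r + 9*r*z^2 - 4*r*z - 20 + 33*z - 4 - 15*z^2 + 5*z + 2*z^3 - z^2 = -5*r^3 + 29*r^2 + 10*r + 2*z^3 + z^2*(9*r - 16) + z*(-6*r^2 - 31*r + 38) - 24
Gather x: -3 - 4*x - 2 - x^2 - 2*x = -x^2 - 6*x - 5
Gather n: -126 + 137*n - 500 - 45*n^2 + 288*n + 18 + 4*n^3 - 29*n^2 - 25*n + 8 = 4*n^3 - 74*n^2 + 400*n - 600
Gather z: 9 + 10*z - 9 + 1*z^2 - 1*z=z^2 + 9*z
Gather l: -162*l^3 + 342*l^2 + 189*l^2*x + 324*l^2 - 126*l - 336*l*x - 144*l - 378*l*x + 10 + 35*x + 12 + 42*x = -162*l^3 + l^2*(189*x + 666) + l*(-714*x - 270) + 77*x + 22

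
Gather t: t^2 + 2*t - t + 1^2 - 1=t^2 + t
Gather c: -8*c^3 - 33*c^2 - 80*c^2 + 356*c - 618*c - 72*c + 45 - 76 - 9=-8*c^3 - 113*c^2 - 334*c - 40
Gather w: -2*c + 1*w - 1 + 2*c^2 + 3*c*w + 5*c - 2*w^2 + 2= 2*c^2 + 3*c - 2*w^2 + w*(3*c + 1) + 1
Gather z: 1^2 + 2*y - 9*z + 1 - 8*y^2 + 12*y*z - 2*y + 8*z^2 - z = -8*y^2 + 8*z^2 + z*(12*y - 10) + 2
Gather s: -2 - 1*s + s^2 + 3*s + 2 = s^2 + 2*s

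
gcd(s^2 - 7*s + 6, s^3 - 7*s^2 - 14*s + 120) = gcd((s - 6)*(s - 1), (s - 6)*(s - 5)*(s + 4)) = s - 6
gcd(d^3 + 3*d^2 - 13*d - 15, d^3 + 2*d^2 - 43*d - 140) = d + 5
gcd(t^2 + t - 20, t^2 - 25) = t + 5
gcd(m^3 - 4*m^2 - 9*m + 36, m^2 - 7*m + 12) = m^2 - 7*m + 12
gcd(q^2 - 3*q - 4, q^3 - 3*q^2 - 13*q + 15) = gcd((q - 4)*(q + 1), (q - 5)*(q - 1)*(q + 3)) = 1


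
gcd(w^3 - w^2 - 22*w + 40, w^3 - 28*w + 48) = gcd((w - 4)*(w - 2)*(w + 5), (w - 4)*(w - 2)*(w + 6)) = w^2 - 6*w + 8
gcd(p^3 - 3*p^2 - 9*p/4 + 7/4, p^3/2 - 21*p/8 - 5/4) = 1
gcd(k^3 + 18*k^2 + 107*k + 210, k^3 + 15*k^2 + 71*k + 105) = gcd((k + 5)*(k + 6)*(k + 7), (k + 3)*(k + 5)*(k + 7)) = k^2 + 12*k + 35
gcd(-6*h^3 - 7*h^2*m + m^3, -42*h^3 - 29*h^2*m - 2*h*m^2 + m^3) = 2*h + m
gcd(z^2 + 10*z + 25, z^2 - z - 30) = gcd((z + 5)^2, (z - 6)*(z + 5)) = z + 5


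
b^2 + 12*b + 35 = (b + 5)*(b + 7)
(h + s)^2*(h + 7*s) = h^3 + 9*h^2*s + 15*h*s^2 + 7*s^3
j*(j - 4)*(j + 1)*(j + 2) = j^4 - j^3 - 10*j^2 - 8*j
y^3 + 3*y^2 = y^2*(y + 3)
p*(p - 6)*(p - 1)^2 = p^4 - 8*p^3 + 13*p^2 - 6*p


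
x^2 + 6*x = x*(x + 6)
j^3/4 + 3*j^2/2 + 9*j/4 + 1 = (j/4 + 1/4)*(j + 1)*(j + 4)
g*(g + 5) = g^2 + 5*g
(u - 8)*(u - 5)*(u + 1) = u^3 - 12*u^2 + 27*u + 40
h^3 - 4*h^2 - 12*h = h*(h - 6)*(h + 2)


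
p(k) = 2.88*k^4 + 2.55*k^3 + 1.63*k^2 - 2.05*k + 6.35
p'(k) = 11.52*k^3 + 7.65*k^2 + 3.26*k - 2.05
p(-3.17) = 238.82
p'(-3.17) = -302.48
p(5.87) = 3985.61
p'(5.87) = 2610.74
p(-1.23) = 13.18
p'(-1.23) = -15.92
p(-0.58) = 7.92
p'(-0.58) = -3.62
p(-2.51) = 95.75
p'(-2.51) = -144.21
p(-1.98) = 41.27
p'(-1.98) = -67.94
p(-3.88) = 542.60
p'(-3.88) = -572.43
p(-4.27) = 803.72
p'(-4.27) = -773.37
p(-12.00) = 55578.95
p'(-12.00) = -18846.13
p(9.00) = 20874.56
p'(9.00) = 9045.02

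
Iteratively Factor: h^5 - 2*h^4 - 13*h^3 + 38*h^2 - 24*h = (h - 1)*(h^4 - h^3 - 14*h^2 + 24*h) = (h - 1)*(h + 4)*(h^3 - 5*h^2 + 6*h) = (h - 2)*(h - 1)*(h + 4)*(h^2 - 3*h) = h*(h - 2)*(h - 1)*(h + 4)*(h - 3)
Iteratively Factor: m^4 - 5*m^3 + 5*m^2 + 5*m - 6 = (m + 1)*(m^3 - 6*m^2 + 11*m - 6) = (m - 2)*(m + 1)*(m^2 - 4*m + 3) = (m - 2)*(m - 1)*(m + 1)*(m - 3)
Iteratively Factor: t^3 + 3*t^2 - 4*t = (t + 4)*(t^2 - t) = (t - 1)*(t + 4)*(t)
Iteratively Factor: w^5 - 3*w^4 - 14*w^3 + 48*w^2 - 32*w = (w - 4)*(w^4 + w^3 - 10*w^2 + 8*w) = (w - 4)*(w - 2)*(w^3 + 3*w^2 - 4*w) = w*(w - 4)*(w - 2)*(w^2 + 3*w - 4) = w*(w - 4)*(w - 2)*(w + 4)*(w - 1)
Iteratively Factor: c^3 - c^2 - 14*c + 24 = (c + 4)*(c^2 - 5*c + 6) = (c - 3)*(c + 4)*(c - 2)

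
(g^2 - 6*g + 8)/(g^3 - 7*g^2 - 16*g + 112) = (g - 2)/(g^2 - 3*g - 28)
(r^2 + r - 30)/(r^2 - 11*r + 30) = (r + 6)/(r - 6)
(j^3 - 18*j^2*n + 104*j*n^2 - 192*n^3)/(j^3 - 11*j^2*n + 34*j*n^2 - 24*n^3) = (j - 8*n)/(j - n)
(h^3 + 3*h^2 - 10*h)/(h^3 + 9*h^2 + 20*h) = (h - 2)/(h + 4)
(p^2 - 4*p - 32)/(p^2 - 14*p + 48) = (p + 4)/(p - 6)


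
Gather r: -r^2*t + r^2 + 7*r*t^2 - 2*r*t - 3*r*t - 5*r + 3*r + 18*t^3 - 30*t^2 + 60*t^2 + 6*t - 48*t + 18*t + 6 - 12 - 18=r^2*(1 - t) + r*(7*t^2 - 5*t - 2) + 18*t^3 + 30*t^2 - 24*t - 24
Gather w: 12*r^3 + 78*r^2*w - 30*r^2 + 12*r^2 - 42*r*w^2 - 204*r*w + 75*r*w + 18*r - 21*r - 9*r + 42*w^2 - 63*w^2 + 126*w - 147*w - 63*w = 12*r^3 - 18*r^2 - 12*r + w^2*(-42*r - 21) + w*(78*r^2 - 129*r - 84)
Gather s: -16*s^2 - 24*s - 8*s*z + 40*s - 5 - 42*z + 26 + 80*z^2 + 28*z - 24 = -16*s^2 + s*(16 - 8*z) + 80*z^2 - 14*z - 3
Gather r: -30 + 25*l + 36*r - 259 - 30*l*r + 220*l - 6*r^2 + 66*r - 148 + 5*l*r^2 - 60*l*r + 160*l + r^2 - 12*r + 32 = 405*l + r^2*(5*l - 5) + r*(90 - 90*l) - 405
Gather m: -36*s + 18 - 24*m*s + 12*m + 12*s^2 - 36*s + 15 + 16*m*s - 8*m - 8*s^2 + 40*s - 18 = m*(4 - 8*s) + 4*s^2 - 32*s + 15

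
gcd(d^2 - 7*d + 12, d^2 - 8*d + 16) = d - 4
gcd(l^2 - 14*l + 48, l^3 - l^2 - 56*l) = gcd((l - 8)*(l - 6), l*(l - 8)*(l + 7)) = l - 8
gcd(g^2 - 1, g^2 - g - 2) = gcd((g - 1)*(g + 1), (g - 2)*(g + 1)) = g + 1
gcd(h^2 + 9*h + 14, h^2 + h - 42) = h + 7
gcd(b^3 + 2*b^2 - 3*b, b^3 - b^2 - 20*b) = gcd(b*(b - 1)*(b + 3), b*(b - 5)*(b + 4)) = b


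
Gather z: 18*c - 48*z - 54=18*c - 48*z - 54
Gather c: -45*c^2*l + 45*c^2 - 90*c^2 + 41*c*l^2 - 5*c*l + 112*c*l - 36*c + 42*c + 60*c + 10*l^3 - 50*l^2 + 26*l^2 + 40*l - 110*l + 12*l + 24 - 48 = c^2*(-45*l - 45) + c*(41*l^2 + 107*l + 66) + 10*l^3 - 24*l^2 - 58*l - 24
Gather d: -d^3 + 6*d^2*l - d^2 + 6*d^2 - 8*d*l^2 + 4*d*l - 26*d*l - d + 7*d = -d^3 + d^2*(6*l + 5) + d*(-8*l^2 - 22*l + 6)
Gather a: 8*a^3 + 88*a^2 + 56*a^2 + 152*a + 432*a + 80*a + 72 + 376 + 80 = 8*a^3 + 144*a^2 + 664*a + 528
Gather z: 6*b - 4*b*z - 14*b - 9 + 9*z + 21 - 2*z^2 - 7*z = -8*b - 2*z^2 + z*(2 - 4*b) + 12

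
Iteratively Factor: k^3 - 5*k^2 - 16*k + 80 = (k - 4)*(k^2 - k - 20) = (k - 4)*(k + 4)*(k - 5)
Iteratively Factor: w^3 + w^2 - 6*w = (w - 2)*(w^2 + 3*w) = (w - 2)*(w + 3)*(w)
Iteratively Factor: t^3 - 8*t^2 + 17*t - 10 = (t - 2)*(t^2 - 6*t + 5) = (t - 2)*(t - 1)*(t - 5)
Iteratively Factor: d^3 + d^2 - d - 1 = (d + 1)*(d^2 - 1) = (d + 1)^2*(d - 1)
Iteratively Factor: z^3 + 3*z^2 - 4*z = (z - 1)*(z^2 + 4*z) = (z - 1)*(z + 4)*(z)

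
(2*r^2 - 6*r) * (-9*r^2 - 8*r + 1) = -18*r^4 + 38*r^3 + 50*r^2 - 6*r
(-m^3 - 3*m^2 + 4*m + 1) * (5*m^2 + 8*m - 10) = -5*m^5 - 23*m^4 + 6*m^3 + 67*m^2 - 32*m - 10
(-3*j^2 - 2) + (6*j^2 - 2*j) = 3*j^2 - 2*j - 2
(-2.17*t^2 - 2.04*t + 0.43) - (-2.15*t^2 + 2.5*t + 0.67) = -0.02*t^2 - 4.54*t - 0.24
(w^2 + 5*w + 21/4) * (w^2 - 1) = w^4 + 5*w^3 + 17*w^2/4 - 5*w - 21/4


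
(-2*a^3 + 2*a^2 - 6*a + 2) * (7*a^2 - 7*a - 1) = -14*a^5 + 28*a^4 - 54*a^3 + 54*a^2 - 8*a - 2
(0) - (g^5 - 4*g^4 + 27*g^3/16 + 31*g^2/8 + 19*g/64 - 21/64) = -g^5 + 4*g^4 - 27*g^3/16 - 31*g^2/8 - 19*g/64 + 21/64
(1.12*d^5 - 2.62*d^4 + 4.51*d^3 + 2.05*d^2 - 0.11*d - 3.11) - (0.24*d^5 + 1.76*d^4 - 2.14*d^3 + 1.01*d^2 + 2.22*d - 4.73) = 0.88*d^5 - 4.38*d^4 + 6.65*d^3 + 1.04*d^2 - 2.33*d + 1.62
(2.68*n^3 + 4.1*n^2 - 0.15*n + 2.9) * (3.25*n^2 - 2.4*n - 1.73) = 8.71*n^5 + 6.893*n^4 - 14.9639*n^3 + 2.692*n^2 - 6.7005*n - 5.017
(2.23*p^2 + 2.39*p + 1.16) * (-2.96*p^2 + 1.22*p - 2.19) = -6.6008*p^4 - 4.3538*p^3 - 5.4015*p^2 - 3.8189*p - 2.5404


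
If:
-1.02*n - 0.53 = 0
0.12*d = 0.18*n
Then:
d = -0.78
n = -0.52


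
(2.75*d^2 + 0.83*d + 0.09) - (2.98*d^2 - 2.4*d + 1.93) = -0.23*d^2 + 3.23*d - 1.84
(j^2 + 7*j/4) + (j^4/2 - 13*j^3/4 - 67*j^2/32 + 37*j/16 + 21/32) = j^4/2 - 13*j^3/4 - 35*j^2/32 + 65*j/16 + 21/32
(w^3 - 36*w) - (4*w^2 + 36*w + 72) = w^3 - 4*w^2 - 72*w - 72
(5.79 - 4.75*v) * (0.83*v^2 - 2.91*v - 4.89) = -3.9425*v^3 + 18.6282*v^2 + 6.3786*v - 28.3131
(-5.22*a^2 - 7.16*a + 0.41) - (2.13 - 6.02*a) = -5.22*a^2 - 1.14*a - 1.72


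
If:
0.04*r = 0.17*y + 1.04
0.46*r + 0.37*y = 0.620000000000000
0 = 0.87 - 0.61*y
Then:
No Solution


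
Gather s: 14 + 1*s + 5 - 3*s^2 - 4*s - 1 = -3*s^2 - 3*s + 18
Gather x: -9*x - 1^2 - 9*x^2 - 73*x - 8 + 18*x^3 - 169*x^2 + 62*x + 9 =18*x^3 - 178*x^2 - 20*x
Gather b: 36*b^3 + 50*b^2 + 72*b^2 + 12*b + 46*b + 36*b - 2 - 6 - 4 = 36*b^3 + 122*b^2 + 94*b - 12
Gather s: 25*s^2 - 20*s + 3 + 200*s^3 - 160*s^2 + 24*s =200*s^3 - 135*s^2 + 4*s + 3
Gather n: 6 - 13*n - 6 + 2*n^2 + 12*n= 2*n^2 - n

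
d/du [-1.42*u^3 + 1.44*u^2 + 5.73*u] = -4.26*u^2 + 2.88*u + 5.73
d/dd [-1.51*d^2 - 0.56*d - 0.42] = -3.02*d - 0.56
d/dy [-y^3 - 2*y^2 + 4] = y*(-3*y - 4)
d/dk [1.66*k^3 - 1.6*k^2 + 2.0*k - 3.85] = 4.98*k^2 - 3.2*k + 2.0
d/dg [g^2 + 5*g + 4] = 2*g + 5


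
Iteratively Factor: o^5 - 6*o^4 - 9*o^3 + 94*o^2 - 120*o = (o - 2)*(o^4 - 4*o^3 - 17*o^2 + 60*o) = o*(o - 2)*(o^3 - 4*o^2 - 17*o + 60) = o*(o - 2)*(o + 4)*(o^2 - 8*o + 15) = o*(o - 5)*(o - 2)*(o + 4)*(o - 3)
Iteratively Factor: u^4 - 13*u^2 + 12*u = (u + 4)*(u^3 - 4*u^2 + 3*u) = (u - 1)*(u + 4)*(u^2 - 3*u) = (u - 3)*(u - 1)*(u + 4)*(u)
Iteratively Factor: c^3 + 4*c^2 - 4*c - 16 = (c - 2)*(c^2 + 6*c + 8) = (c - 2)*(c + 4)*(c + 2)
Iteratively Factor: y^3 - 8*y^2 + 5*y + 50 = (y - 5)*(y^2 - 3*y - 10) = (y - 5)^2*(y + 2)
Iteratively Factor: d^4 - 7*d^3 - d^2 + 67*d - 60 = (d - 5)*(d^3 - 2*d^2 - 11*d + 12) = (d - 5)*(d - 4)*(d^2 + 2*d - 3) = (d - 5)*(d - 4)*(d + 3)*(d - 1)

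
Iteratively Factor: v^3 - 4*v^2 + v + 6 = (v + 1)*(v^2 - 5*v + 6) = (v - 2)*(v + 1)*(v - 3)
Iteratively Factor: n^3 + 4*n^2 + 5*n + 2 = (n + 1)*(n^2 + 3*n + 2) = (n + 1)^2*(n + 2)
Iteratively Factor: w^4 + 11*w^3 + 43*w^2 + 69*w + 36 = (w + 4)*(w^3 + 7*w^2 + 15*w + 9) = (w + 3)*(w + 4)*(w^2 + 4*w + 3) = (w + 3)^2*(w + 4)*(w + 1)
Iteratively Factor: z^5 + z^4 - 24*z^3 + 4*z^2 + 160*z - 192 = (z - 2)*(z^4 + 3*z^3 - 18*z^2 - 32*z + 96) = (z - 2)^2*(z^3 + 5*z^2 - 8*z - 48) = (z - 2)^2*(z + 4)*(z^2 + z - 12) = (z - 3)*(z - 2)^2*(z + 4)*(z + 4)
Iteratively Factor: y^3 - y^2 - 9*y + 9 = (y - 3)*(y^2 + 2*y - 3) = (y - 3)*(y + 3)*(y - 1)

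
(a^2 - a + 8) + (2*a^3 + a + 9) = 2*a^3 + a^2 + 17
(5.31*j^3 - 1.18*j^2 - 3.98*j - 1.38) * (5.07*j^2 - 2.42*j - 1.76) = 26.9217*j^5 - 18.8328*j^4 - 26.6686*j^3 + 4.7118*j^2 + 10.3444*j + 2.4288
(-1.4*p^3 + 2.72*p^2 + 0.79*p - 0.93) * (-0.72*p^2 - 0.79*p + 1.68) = 1.008*p^5 - 0.8524*p^4 - 5.0696*p^3 + 4.6151*p^2 + 2.0619*p - 1.5624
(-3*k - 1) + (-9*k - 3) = -12*k - 4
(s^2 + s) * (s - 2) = s^3 - s^2 - 2*s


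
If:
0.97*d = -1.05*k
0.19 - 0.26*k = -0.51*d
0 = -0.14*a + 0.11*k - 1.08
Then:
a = -7.53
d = -0.25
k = 0.23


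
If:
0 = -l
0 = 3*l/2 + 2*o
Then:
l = 0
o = 0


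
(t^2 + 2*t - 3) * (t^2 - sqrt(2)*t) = t^4 - sqrt(2)*t^3 + 2*t^3 - 3*t^2 - 2*sqrt(2)*t^2 + 3*sqrt(2)*t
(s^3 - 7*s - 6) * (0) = 0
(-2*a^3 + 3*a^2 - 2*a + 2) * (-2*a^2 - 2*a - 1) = 4*a^5 - 2*a^4 - 3*a^2 - 2*a - 2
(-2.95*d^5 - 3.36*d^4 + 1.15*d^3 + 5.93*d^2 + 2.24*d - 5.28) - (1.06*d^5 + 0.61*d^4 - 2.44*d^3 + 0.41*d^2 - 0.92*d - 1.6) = -4.01*d^5 - 3.97*d^4 + 3.59*d^3 + 5.52*d^2 + 3.16*d - 3.68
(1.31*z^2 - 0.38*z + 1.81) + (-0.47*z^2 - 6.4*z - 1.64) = 0.84*z^2 - 6.78*z + 0.17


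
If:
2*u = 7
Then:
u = 7/2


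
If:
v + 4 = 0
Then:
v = -4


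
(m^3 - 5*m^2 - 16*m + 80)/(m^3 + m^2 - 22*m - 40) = (m - 4)/(m + 2)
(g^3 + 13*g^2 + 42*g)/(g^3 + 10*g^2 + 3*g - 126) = g/(g - 3)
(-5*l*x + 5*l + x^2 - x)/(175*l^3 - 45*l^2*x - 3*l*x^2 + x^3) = (x - 1)/(-35*l^2 + 2*l*x + x^2)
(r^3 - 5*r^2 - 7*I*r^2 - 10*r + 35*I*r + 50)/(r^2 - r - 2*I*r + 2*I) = (r^2 - 5*r*(1 + I) + 25*I)/(r - 1)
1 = 1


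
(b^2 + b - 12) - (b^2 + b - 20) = 8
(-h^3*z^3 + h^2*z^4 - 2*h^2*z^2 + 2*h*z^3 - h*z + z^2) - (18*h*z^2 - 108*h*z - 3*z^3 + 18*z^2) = -h^3*z^3 + h^2*z^4 - 2*h^2*z^2 + 2*h*z^3 - 18*h*z^2 + 107*h*z + 3*z^3 - 17*z^2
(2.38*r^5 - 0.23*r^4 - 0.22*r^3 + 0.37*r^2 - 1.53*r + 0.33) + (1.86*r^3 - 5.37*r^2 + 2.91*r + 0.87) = 2.38*r^5 - 0.23*r^4 + 1.64*r^3 - 5.0*r^2 + 1.38*r + 1.2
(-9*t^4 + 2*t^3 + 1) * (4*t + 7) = -36*t^5 - 55*t^4 + 14*t^3 + 4*t + 7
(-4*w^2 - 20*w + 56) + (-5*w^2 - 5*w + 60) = -9*w^2 - 25*w + 116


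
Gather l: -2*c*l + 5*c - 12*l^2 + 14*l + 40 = 5*c - 12*l^2 + l*(14 - 2*c) + 40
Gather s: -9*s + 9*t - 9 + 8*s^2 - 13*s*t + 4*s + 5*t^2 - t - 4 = 8*s^2 + s*(-13*t - 5) + 5*t^2 + 8*t - 13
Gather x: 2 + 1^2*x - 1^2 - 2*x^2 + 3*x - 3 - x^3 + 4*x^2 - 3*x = -x^3 + 2*x^2 + x - 2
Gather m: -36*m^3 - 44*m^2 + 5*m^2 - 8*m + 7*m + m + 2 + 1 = -36*m^3 - 39*m^2 + 3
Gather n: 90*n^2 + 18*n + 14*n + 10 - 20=90*n^2 + 32*n - 10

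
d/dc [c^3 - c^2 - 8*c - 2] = 3*c^2 - 2*c - 8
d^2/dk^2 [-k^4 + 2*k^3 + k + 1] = 12*k*(1 - k)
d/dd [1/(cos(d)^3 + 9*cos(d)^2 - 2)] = 3*(cos(d) + 6)*sin(d)*cos(d)/(cos(d)^3 + 9*cos(d)^2 - 2)^2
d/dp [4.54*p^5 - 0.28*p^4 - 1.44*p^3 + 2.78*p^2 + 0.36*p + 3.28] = 22.7*p^4 - 1.12*p^3 - 4.32*p^2 + 5.56*p + 0.36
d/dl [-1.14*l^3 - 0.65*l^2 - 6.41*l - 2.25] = -3.42*l^2 - 1.3*l - 6.41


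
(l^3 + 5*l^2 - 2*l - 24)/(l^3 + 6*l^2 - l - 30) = (l + 4)/(l + 5)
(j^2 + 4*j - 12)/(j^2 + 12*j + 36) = (j - 2)/(j + 6)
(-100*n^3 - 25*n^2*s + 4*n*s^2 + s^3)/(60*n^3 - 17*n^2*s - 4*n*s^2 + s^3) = (5*n + s)/(-3*n + s)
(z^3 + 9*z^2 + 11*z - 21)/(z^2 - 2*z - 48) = (-z^3 - 9*z^2 - 11*z + 21)/(-z^2 + 2*z + 48)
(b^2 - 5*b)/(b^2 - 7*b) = (b - 5)/(b - 7)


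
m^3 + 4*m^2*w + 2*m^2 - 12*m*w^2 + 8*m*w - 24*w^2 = (m + 2)*(m - 2*w)*(m + 6*w)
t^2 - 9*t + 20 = (t - 5)*(t - 4)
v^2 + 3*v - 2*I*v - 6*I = (v + 3)*(v - 2*I)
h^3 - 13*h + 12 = (h - 3)*(h - 1)*(h + 4)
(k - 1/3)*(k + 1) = k^2 + 2*k/3 - 1/3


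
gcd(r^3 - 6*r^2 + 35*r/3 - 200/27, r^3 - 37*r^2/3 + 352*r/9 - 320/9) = r^2 - 13*r/3 + 40/9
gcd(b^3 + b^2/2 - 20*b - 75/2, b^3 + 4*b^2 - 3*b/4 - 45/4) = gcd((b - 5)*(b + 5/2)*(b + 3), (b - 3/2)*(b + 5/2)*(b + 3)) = b^2 + 11*b/2 + 15/2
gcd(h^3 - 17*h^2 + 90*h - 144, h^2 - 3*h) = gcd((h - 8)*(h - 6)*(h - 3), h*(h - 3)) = h - 3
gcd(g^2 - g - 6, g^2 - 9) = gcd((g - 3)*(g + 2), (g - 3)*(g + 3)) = g - 3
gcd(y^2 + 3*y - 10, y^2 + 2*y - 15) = y + 5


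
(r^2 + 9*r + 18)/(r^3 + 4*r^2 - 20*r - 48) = (r + 3)/(r^2 - 2*r - 8)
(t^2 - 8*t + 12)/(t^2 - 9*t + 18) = (t - 2)/(t - 3)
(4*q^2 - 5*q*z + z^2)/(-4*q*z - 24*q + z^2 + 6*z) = (-q + z)/(z + 6)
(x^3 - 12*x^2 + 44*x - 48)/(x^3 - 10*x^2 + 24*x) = (x - 2)/x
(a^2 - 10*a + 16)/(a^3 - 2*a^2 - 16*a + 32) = (a - 8)/(a^2 - 16)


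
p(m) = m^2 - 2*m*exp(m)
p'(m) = -2*m*exp(m) + 2*m - 2*exp(m)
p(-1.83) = 3.94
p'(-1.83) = -3.39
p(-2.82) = 8.29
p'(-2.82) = -5.42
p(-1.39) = 2.62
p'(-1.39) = -2.59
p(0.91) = -3.69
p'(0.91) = -7.67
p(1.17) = -6.17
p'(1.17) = -11.64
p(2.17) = -33.30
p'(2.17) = -51.19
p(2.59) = -62.34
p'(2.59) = -90.53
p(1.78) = -17.94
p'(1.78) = -29.41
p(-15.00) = 225.00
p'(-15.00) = -30.00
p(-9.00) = 81.00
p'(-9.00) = -18.00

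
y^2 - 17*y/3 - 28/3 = (y - 7)*(y + 4/3)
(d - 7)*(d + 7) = d^2 - 49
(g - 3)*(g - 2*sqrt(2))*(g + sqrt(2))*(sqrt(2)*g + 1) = sqrt(2)*g^4 - 3*sqrt(2)*g^3 - g^3 - 5*sqrt(2)*g^2 + 3*g^2 - 4*g + 15*sqrt(2)*g + 12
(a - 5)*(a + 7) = a^2 + 2*a - 35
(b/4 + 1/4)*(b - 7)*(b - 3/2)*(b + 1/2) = b^4/4 - 7*b^3/4 - 7*b^2/16 + 23*b/8 + 21/16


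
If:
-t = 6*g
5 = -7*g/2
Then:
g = -10/7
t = 60/7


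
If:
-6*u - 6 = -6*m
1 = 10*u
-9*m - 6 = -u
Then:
No Solution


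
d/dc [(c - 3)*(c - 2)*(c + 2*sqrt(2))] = 3*c^2 - 10*c + 4*sqrt(2)*c - 10*sqrt(2) + 6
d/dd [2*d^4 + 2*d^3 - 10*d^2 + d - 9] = 8*d^3 + 6*d^2 - 20*d + 1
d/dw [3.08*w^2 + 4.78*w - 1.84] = 6.16*w + 4.78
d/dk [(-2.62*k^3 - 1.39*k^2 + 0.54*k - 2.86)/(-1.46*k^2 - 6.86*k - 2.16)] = (3.8252*k^4 + 35.9464*k^3 + 27.3014*k^2 - 2.3464*k - 20.786)/(2.1316*k^4 + 20.0312*k^3 + 53.3668*k^2 + 29.6352*k + 4.6656)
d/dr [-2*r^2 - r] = -4*r - 1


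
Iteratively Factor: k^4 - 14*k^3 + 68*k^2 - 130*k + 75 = (k - 3)*(k^3 - 11*k^2 + 35*k - 25) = (k - 5)*(k - 3)*(k^2 - 6*k + 5) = (k - 5)^2*(k - 3)*(k - 1)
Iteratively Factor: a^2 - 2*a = (a)*(a - 2)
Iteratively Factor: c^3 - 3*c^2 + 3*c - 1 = (c - 1)*(c^2 - 2*c + 1) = (c - 1)^2*(c - 1)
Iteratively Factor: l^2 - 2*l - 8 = (l + 2)*(l - 4)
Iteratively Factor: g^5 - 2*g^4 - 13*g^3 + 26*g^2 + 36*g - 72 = (g + 3)*(g^4 - 5*g^3 + 2*g^2 + 20*g - 24) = (g - 3)*(g + 3)*(g^3 - 2*g^2 - 4*g + 8) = (g - 3)*(g + 2)*(g + 3)*(g^2 - 4*g + 4) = (g - 3)*(g - 2)*(g + 2)*(g + 3)*(g - 2)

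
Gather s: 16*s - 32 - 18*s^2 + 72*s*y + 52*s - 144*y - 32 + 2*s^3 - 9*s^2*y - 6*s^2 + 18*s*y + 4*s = 2*s^3 + s^2*(-9*y - 24) + s*(90*y + 72) - 144*y - 64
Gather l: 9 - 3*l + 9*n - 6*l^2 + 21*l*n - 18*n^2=-6*l^2 + l*(21*n - 3) - 18*n^2 + 9*n + 9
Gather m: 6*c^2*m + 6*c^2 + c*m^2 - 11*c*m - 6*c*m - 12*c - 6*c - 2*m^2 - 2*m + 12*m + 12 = 6*c^2 - 18*c + m^2*(c - 2) + m*(6*c^2 - 17*c + 10) + 12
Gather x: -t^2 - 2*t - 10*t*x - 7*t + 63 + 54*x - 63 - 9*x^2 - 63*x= -t^2 - 9*t - 9*x^2 + x*(-10*t - 9)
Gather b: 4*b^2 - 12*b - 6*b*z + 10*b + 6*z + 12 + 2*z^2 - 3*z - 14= 4*b^2 + b*(-6*z - 2) + 2*z^2 + 3*z - 2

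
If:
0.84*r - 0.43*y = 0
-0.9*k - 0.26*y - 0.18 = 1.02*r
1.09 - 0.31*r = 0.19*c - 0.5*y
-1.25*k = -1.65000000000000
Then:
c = 2.59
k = 1.32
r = -0.90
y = -1.75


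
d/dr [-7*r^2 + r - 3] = 1 - 14*r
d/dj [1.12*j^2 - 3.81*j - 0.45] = 2.24*j - 3.81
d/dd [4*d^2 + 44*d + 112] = 8*d + 44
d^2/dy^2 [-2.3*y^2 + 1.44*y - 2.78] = -4.60000000000000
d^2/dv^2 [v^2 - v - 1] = 2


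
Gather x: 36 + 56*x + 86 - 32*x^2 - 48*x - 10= -32*x^2 + 8*x + 112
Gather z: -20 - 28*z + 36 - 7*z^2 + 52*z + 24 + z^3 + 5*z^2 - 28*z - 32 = z^3 - 2*z^2 - 4*z + 8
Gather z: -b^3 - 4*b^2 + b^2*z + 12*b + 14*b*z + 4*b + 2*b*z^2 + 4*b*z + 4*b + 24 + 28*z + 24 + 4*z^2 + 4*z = -b^3 - 4*b^2 + 20*b + z^2*(2*b + 4) + z*(b^2 + 18*b + 32) + 48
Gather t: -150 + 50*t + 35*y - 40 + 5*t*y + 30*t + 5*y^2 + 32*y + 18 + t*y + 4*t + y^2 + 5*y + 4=t*(6*y + 84) + 6*y^2 + 72*y - 168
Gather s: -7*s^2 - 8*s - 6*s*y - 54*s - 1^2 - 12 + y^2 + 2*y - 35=-7*s^2 + s*(-6*y - 62) + y^2 + 2*y - 48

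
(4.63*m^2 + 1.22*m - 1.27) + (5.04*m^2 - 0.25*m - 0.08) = 9.67*m^2 + 0.97*m - 1.35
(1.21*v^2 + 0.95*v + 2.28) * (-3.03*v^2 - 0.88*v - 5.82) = -3.6663*v^4 - 3.9433*v^3 - 14.7866*v^2 - 7.5354*v - 13.2696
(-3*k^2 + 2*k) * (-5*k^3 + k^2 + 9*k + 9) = 15*k^5 - 13*k^4 - 25*k^3 - 9*k^2 + 18*k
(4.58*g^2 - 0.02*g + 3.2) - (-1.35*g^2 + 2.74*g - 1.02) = 5.93*g^2 - 2.76*g + 4.22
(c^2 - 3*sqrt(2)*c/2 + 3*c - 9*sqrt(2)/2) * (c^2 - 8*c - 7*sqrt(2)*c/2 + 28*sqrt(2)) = c^4 - 5*sqrt(2)*c^3 - 5*c^3 - 27*c^2/2 + 25*sqrt(2)*c^2 - 105*c/2 + 120*sqrt(2)*c - 252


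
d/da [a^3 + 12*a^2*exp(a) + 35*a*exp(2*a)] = 12*a^2*exp(a) + 3*a^2 + 70*a*exp(2*a) + 24*a*exp(a) + 35*exp(2*a)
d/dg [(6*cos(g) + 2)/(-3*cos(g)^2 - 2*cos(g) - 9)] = 2*(9*sin(g)^2 - 6*cos(g) + 16)*sin(g)/(3*cos(g)^2 + 2*cos(g) + 9)^2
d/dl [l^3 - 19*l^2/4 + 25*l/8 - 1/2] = 3*l^2 - 19*l/2 + 25/8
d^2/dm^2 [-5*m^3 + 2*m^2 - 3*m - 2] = 4 - 30*m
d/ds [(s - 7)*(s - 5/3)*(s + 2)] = 3*s^2 - 40*s/3 - 17/3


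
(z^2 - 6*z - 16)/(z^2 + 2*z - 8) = (z^2 - 6*z - 16)/(z^2 + 2*z - 8)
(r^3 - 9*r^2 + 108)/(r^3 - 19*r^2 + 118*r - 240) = (r^2 - 3*r - 18)/(r^2 - 13*r + 40)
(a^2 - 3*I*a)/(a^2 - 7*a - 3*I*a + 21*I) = a/(a - 7)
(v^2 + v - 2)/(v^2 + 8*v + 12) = (v - 1)/(v + 6)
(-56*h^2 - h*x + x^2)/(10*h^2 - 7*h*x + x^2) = (-56*h^2 - h*x + x^2)/(10*h^2 - 7*h*x + x^2)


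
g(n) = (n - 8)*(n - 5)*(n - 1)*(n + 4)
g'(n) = (n - 8)*(n - 5)*(n - 1) + (n - 8)*(n - 5)*(n + 4) + (n - 8)*(n - 1)*(n + 4) + (n - 5)*(n - 1)*(n + 4)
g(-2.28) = -422.21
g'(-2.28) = -17.68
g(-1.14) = -343.47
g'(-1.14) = 133.93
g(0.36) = -98.92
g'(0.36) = 166.14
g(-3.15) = -320.55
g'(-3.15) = -231.80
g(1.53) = 65.80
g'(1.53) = 106.92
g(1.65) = 78.12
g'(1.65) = 98.39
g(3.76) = 112.61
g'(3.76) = -62.06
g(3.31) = 133.84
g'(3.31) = -31.48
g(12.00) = 4928.00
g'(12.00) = 2692.00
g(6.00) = -100.00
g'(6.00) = -80.00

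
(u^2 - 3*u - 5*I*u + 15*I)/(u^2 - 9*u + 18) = (u - 5*I)/(u - 6)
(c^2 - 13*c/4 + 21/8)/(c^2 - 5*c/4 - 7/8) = (2*c - 3)/(2*c + 1)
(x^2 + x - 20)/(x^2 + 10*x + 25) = (x - 4)/(x + 5)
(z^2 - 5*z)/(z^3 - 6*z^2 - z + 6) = z*(z - 5)/(z^3 - 6*z^2 - z + 6)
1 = 1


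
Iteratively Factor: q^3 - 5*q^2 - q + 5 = (q - 5)*(q^2 - 1) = (q - 5)*(q - 1)*(q + 1)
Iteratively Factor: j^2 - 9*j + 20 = (j - 4)*(j - 5)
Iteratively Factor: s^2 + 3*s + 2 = (s + 1)*(s + 2)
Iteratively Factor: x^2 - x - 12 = (x + 3)*(x - 4)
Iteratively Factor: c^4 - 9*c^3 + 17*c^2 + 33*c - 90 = (c + 2)*(c^3 - 11*c^2 + 39*c - 45) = (c - 3)*(c + 2)*(c^2 - 8*c + 15) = (c - 5)*(c - 3)*(c + 2)*(c - 3)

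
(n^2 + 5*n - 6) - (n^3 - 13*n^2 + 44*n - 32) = -n^3 + 14*n^2 - 39*n + 26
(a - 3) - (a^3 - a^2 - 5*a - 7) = -a^3 + a^2 + 6*a + 4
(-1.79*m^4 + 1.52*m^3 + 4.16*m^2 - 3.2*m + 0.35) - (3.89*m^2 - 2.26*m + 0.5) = -1.79*m^4 + 1.52*m^3 + 0.27*m^2 - 0.94*m - 0.15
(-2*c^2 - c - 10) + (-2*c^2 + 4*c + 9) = -4*c^2 + 3*c - 1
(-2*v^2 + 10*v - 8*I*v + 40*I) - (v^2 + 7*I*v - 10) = -3*v^2 + 10*v - 15*I*v + 10 + 40*I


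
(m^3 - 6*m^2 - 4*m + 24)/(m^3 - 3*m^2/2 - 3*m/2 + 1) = 2*(m^2 - 4*m - 12)/(2*m^2 + m - 1)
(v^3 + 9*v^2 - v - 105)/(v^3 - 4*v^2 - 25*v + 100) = (v^2 + 4*v - 21)/(v^2 - 9*v + 20)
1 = 1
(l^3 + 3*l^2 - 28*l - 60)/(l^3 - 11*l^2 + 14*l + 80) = (l + 6)/(l - 8)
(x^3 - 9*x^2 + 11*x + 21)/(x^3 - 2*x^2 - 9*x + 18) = (x^2 - 6*x - 7)/(x^2 + x - 6)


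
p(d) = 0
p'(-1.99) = 0.00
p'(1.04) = 0.00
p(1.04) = 0.00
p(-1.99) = 0.00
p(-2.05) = 0.00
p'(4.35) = 0.00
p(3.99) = 0.00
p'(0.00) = 0.00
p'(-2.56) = 0.00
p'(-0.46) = 0.00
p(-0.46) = 0.00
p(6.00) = 0.00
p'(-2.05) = 0.00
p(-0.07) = 0.00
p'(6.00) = 0.00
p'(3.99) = 0.00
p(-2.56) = 0.00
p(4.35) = 0.00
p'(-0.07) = 0.00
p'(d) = 0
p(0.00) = 0.00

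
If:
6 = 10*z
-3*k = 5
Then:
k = -5/3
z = 3/5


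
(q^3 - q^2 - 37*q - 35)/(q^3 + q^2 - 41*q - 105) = (q + 1)/(q + 3)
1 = 1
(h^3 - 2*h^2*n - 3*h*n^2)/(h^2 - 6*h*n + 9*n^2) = h*(h + n)/(h - 3*n)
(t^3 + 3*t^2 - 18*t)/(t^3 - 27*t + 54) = t/(t - 3)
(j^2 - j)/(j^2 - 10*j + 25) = j*(j - 1)/(j^2 - 10*j + 25)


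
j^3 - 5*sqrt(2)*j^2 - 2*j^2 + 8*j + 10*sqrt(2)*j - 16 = (j - 2)*(j - 4*sqrt(2))*(j - sqrt(2))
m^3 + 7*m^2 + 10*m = m*(m + 2)*(m + 5)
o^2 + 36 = (o - 6*I)*(o + 6*I)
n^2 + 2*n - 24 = (n - 4)*(n + 6)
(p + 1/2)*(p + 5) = p^2 + 11*p/2 + 5/2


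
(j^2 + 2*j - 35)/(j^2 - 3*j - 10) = (j + 7)/(j + 2)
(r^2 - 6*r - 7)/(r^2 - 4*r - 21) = (r + 1)/(r + 3)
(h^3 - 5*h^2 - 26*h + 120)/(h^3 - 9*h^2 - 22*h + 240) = (h - 4)/(h - 8)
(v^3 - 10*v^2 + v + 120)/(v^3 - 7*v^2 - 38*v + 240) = (v + 3)/(v + 6)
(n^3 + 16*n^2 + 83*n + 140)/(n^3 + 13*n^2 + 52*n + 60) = (n^2 + 11*n + 28)/(n^2 + 8*n + 12)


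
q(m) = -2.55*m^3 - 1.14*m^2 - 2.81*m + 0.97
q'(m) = -7.65*m^2 - 2.28*m - 2.81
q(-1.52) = 11.56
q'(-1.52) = -17.02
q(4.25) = -227.32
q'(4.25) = -150.68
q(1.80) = -22.65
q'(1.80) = -31.70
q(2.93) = -81.19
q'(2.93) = -75.16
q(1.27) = -9.66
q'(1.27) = -18.04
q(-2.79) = 55.32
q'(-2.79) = -56.00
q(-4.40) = 208.48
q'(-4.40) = -140.88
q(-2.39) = 35.99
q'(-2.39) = -41.06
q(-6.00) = 527.59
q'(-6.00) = -264.53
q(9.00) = -1975.61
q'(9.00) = -642.98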